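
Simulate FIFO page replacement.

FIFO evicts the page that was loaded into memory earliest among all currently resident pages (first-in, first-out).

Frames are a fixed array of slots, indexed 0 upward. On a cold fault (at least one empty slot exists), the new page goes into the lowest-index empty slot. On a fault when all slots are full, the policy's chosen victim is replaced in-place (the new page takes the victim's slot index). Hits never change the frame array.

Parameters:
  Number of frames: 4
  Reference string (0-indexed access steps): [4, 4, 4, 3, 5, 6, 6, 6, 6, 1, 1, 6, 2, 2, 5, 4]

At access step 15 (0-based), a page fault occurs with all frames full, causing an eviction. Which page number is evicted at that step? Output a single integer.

Answer: 5

Derivation:
Step 0: ref 4 -> FAULT, frames=[4,-,-,-]
Step 1: ref 4 -> HIT, frames=[4,-,-,-]
Step 2: ref 4 -> HIT, frames=[4,-,-,-]
Step 3: ref 3 -> FAULT, frames=[4,3,-,-]
Step 4: ref 5 -> FAULT, frames=[4,3,5,-]
Step 5: ref 6 -> FAULT, frames=[4,3,5,6]
Step 6: ref 6 -> HIT, frames=[4,3,5,6]
Step 7: ref 6 -> HIT, frames=[4,3,5,6]
Step 8: ref 6 -> HIT, frames=[4,3,5,6]
Step 9: ref 1 -> FAULT, evict 4, frames=[1,3,5,6]
Step 10: ref 1 -> HIT, frames=[1,3,5,6]
Step 11: ref 6 -> HIT, frames=[1,3,5,6]
Step 12: ref 2 -> FAULT, evict 3, frames=[1,2,5,6]
Step 13: ref 2 -> HIT, frames=[1,2,5,6]
Step 14: ref 5 -> HIT, frames=[1,2,5,6]
Step 15: ref 4 -> FAULT, evict 5, frames=[1,2,4,6]
At step 15: evicted page 5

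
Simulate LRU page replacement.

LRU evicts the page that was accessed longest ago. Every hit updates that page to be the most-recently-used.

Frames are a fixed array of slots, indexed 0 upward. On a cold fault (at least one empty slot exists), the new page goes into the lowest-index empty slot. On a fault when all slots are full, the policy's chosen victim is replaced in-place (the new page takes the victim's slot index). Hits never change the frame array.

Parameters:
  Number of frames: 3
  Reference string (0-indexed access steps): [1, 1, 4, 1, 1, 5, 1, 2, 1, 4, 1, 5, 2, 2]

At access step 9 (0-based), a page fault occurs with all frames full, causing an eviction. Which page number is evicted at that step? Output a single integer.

Step 0: ref 1 -> FAULT, frames=[1,-,-]
Step 1: ref 1 -> HIT, frames=[1,-,-]
Step 2: ref 4 -> FAULT, frames=[1,4,-]
Step 3: ref 1 -> HIT, frames=[1,4,-]
Step 4: ref 1 -> HIT, frames=[1,4,-]
Step 5: ref 5 -> FAULT, frames=[1,4,5]
Step 6: ref 1 -> HIT, frames=[1,4,5]
Step 7: ref 2 -> FAULT, evict 4, frames=[1,2,5]
Step 8: ref 1 -> HIT, frames=[1,2,5]
Step 9: ref 4 -> FAULT, evict 5, frames=[1,2,4]
At step 9: evicted page 5

Answer: 5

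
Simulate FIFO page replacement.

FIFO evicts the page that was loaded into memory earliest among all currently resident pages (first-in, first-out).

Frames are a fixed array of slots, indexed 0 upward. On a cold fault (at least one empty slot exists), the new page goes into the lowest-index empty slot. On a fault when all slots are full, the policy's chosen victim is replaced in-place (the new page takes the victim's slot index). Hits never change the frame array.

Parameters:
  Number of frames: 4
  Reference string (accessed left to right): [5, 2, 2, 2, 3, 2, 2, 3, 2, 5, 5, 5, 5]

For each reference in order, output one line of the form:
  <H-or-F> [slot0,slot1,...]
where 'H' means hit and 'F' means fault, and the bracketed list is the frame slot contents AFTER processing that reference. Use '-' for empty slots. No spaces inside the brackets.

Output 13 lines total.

F [5,-,-,-]
F [5,2,-,-]
H [5,2,-,-]
H [5,2,-,-]
F [5,2,3,-]
H [5,2,3,-]
H [5,2,3,-]
H [5,2,3,-]
H [5,2,3,-]
H [5,2,3,-]
H [5,2,3,-]
H [5,2,3,-]
H [5,2,3,-]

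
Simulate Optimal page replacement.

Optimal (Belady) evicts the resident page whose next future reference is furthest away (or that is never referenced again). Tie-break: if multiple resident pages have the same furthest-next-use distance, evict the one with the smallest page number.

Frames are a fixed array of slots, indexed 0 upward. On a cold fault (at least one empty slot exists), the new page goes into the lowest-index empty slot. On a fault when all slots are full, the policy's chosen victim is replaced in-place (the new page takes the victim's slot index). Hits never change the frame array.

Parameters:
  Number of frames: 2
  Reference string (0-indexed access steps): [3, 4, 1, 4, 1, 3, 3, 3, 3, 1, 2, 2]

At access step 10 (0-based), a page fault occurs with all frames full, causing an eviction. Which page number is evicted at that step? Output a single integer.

Step 0: ref 3 -> FAULT, frames=[3,-]
Step 1: ref 4 -> FAULT, frames=[3,4]
Step 2: ref 1 -> FAULT, evict 3, frames=[1,4]
Step 3: ref 4 -> HIT, frames=[1,4]
Step 4: ref 1 -> HIT, frames=[1,4]
Step 5: ref 3 -> FAULT, evict 4, frames=[1,3]
Step 6: ref 3 -> HIT, frames=[1,3]
Step 7: ref 3 -> HIT, frames=[1,3]
Step 8: ref 3 -> HIT, frames=[1,3]
Step 9: ref 1 -> HIT, frames=[1,3]
Step 10: ref 2 -> FAULT, evict 1, frames=[2,3]
At step 10: evicted page 1

Answer: 1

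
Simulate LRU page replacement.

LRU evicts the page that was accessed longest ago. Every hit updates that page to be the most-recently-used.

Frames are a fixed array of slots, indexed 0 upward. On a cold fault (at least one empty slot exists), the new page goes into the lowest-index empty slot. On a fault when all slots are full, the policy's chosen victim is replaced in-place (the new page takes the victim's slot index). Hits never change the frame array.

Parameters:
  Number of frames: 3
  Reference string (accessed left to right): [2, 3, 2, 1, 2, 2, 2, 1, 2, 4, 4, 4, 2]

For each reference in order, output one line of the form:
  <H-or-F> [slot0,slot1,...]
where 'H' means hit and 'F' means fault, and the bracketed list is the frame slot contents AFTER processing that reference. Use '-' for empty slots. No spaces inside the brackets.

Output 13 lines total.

F [2,-,-]
F [2,3,-]
H [2,3,-]
F [2,3,1]
H [2,3,1]
H [2,3,1]
H [2,3,1]
H [2,3,1]
H [2,3,1]
F [2,4,1]
H [2,4,1]
H [2,4,1]
H [2,4,1]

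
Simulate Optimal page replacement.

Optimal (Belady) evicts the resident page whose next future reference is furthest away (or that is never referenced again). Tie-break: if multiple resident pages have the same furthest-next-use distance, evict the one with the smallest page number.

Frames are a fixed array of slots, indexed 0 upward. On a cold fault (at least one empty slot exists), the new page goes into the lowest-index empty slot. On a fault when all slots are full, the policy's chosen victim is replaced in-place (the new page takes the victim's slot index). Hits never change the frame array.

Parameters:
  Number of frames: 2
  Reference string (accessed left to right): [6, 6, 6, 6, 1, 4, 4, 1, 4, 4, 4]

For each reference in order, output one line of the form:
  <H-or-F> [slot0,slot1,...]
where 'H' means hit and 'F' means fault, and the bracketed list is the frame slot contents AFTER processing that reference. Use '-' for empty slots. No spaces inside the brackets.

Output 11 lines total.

F [6,-]
H [6,-]
H [6,-]
H [6,-]
F [6,1]
F [4,1]
H [4,1]
H [4,1]
H [4,1]
H [4,1]
H [4,1]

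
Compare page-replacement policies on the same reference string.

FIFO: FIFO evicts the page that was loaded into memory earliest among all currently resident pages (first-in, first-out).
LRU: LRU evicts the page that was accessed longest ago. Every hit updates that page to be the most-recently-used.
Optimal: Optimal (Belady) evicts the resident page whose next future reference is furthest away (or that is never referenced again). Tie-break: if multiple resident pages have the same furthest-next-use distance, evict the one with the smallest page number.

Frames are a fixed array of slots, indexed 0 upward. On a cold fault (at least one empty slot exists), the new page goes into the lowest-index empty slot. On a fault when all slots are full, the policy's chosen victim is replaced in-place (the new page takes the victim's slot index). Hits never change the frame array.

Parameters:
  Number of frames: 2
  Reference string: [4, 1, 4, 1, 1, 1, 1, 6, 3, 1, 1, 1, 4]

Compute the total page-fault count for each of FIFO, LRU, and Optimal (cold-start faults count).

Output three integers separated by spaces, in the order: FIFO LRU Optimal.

Answer: 6 6 5

Derivation:
--- FIFO ---
  step 0: ref 4 -> FAULT, frames=[4,-] (faults so far: 1)
  step 1: ref 1 -> FAULT, frames=[4,1] (faults so far: 2)
  step 2: ref 4 -> HIT, frames=[4,1] (faults so far: 2)
  step 3: ref 1 -> HIT, frames=[4,1] (faults so far: 2)
  step 4: ref 1 -> HIT, frames=[4,1] (faults so far: 2)
  step 5: ref 1 -> HIT, frames=[4,1] (faults so far: 2)
  step 6: ref 1 -> HIT, frames=[4,1] (faults so far: 2)
  step 7: ref 6 -> FAULT, evict 4, frames=[6,1] (faults so far: 3)
  step 8: ref 3 -> FAULT, evict 1, frames=[6,3] (faults so far: 4)
  step 9: ref 1 -> FAULT, evict 6, frames=[1,3] (faults so far: 5)
  step 10: ref 1 -> HIT, frames=[1,3] (faults so far: 5)
  step 11: ref 1 -> HIT, frames=[1,3] (faults so far: 5)
  step 12: ref 4 -> FAULT, evict 3, frames=[1,4] (faults so far: 6)
  FIFO total faults: 6
--- LRU ---
  step 0: ref 4 -> FAULT, frames=[4,-] (faults so far: 1)
  step 1: ref 1 -> FAULT, frames=[4,1] (faults so far: 2)
  step 2: ref 4 -> HIT, frames=[4,1] (faults so far: 2)
  step 3: ref 1 -> HIT, frames=[4,1] (faults so far: 2)
  step 4: ref 1 -> HIT, frames=[4,1] (faults so far: 2)
  step 5: ref 1 -> HIT, frames=[4,1] (faults so far: 2)
  step 6: ref 1 -> HIT, frames=[4,1] (faults so far: 2)
  step 7: ref 6 -> FAULT, evict 4, frames=[6,1] (faults so far: 3)
  step 8: ref 3 -> FAULT, evict 1, frames=[6,3] (faults so far: 4)
  step 9: ref 1 -> FAULT, evict 6, frames=[1,3] (faults so far: 5)
  step 10: ref 1 -> HIT, frames=[1,3] (faults so far: 5)
  step 11: ref 1 -> HIT, frames=[1,3] (faults so far: 5)
  step 12: ref 4 -> FAULT, evict 3, frames=[1,4] (faults so far: 6)
  LRU total faults: 6
--- Optimal ---
  step 0: ref 4 -> FAULT, frames=[4,-] (faults so far: 1)
  step 1: ref 1 -> FAULT, frames=[4,1] (faults so far: 2)
  step 2: ref 4 -> HIT, frames=[4,1] (faults so far: 2)
  step 3: ref 1 -> HIT, frames=[4,1] (faults so far: 2)
  step 4: ref 1 -> HIT, frames=[4,1] (faults so far: 2)
  step 5: ref 1 -> HIT, frames=[4,1] (faults so far: 2)
  step 6: ref 1 -> HIT, frames=[4,1] (faults so far: 2)
  step 7: ref 6 -> FAULT, evict 4, frames=[6,1] (faults so far: 3)
  step 8: ref 3 -> FAULT, evict 6, frames=[3,1] (faults so far: 4)
  step 9: ref 1 -> HIT, frames=[3,1] (faults so far: 4)
  step 10: ref 1 -> HIT, frames=[3,1] (faults so far: 4)
  step 11: ref 1 -> HIT, frames=[3,1] (faults so far: 4)
  step 12: ref 4 -> FAULT, evict 1, frames=[3,4] (faults so far: 5)
  Optimal total faults: 5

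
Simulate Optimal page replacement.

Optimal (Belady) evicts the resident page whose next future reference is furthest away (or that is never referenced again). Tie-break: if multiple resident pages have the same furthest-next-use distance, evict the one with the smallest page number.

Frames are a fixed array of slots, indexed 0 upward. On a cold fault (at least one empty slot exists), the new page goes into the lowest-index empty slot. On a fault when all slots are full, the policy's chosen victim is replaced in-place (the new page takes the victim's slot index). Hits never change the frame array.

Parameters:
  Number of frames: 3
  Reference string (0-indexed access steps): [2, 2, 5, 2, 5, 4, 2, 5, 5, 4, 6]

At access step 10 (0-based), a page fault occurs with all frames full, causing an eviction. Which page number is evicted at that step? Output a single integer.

Step 0: ref 2 -> FAULT, frames=[2,-,-]
Step 1: ref 2 -> HIT, frames=[2,-,-]
Step 2: ref 5 -> FAULT, frames=[2,5,-]
Step 3: ref 2 -> HIT, frames=[2,5,-]
Step 4: ref 5 -> HIT, frames=[2,5,-]
Step 5: ref 4 -> FAULT, frames=[2,5,4]
Step 6: ref 2 -> HIT, frames=[2,5,4]
Step 7: ref 5 -> HIT, frames=[2,5,4]
Step 8: ref 5 -> HIT, frames=[2,5,4]
Step 9: ref 4 -> HIT, frames=[2,5,4]
Step 10: ref 6 -> FAULT, evict 2, frames=[6,5,4]
At step 10: evicted page 2

Answer: 2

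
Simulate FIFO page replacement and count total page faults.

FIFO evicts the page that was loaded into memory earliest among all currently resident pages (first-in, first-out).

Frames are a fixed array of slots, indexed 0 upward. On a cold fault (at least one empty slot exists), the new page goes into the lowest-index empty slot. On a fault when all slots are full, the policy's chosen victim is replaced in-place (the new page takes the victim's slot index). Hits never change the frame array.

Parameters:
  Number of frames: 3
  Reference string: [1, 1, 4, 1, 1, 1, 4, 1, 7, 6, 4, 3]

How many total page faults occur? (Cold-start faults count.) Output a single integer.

Answer: 5

Derivation:
Step 0: ref 1 → FAULT, frames=[1,-,-]
Step 1: ref 1 → HIT, frames=[1,-,-]
Step 2: ref 4 → FAULT, frames=[1,4,-]
Step 3: ref 1 → HIT, frames=[1,4,-]
Step 4: ref 1 → HIT, frames=[1,4,-]
Step 5: ref 1 → HIT, frames=[1,4,-]
Step 6: ref 4 → HIT, frames=[1,4,-]
Step 7: ref 1 → HIT, frames=[1,4,-]
Step 8: ref 7 → FAULT, frames=[1,4,7]
Step 9: ref 6 → FAULT (evict 1), frames=[6,4,7]
Step 10: ref 4 → HIT, frames=[6,4,7]
Step 11: ref 3 → FAULT (evict 4), frames=[6,3,7]
Total faults: 5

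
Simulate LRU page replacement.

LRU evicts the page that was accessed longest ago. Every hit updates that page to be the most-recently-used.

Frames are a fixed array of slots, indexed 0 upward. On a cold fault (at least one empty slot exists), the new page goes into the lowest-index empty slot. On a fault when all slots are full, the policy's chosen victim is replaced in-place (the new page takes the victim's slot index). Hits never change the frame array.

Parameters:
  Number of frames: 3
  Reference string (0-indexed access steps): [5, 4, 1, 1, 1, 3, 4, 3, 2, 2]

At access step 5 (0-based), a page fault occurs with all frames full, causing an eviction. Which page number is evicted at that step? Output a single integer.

Step 0: ref 5 -> FAULT, frames=[5,-,-]
Step 1: ref 4 -> FAULT, frames=[5,4,-]
Step 2: ref 1 -> FAULT, frames=[5,4,1]
Step 3: ref 1 -> HIT, frames=[5,4,1]
Step 4: ref 1 -> HIT, frames=[5,4,1]
Step 5: ref 3 -> FAULT, evict 5, frames=[3,4,1]
At step 5: evicted page 5

Answer: 5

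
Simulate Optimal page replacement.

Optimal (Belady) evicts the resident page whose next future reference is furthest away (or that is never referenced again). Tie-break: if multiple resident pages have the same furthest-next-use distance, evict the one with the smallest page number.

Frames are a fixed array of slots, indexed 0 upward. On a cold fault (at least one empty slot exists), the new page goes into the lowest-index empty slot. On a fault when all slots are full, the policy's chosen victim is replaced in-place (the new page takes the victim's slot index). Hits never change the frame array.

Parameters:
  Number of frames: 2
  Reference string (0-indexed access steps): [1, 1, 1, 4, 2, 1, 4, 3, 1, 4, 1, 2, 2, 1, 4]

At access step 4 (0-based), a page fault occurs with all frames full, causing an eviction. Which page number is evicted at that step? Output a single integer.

Answer: 4

Derivation:
Step 0: ref 1 -> FAULT, frames=[1,-]
Step 1: ref 1 -> HIT, frames=[1,-]
Step 2: ref 1 -> HIT, frames=[1,-]
Step 3: ref 4 -> FAULT, frames=[1,4]
Step 4: ref 2 -> FAULT, evict 4, frames=[1,2]
At step 4: evicted page 4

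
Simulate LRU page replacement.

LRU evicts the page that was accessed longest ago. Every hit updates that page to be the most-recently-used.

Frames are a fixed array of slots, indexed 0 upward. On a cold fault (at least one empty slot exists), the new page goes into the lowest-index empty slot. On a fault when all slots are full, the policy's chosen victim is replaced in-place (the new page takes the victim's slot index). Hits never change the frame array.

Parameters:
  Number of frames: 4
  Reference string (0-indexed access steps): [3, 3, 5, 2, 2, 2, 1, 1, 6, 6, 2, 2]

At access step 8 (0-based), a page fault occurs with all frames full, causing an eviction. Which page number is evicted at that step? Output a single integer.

Answer: 3

Derivation:
Step 0: ref 3 -> FAULT, frames=[3,-,-,-]
Step 1: ref 3 -> HIT, frames=[3,-,-,-]
Step 2: ref 5 -> FAULT, frames=[3,5,-,-]
Step 3: ref 2 -> FAULT, frames=[3,5,2,-]
Step 4: ref 2 -> HIT, frames=[3,5,2,-]
Step 5: ref 2 -> HIT, frames=[3,5,2,-]
Step 6: ref 1 -> FAULT, frames=[3,5,2,1]
Step 7: ref 1 -> HIT, frames=[3,5,2,1]
Step 8: ref 6 -> FAULT, evict 3, frames=[6,5,2,1]
At step 8: evicted page 3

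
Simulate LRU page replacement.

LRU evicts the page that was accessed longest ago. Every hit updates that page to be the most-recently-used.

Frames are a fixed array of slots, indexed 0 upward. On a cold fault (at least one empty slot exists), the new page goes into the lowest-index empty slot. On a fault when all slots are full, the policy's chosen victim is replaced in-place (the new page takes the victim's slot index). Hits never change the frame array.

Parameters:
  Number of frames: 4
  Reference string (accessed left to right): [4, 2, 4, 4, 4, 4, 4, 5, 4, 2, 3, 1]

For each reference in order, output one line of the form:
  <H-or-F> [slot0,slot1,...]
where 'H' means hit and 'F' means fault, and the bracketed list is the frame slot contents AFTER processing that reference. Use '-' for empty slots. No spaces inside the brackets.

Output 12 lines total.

F [4,-,-,-]
F [4,2,-,-]
H [4,2,-,-]
H [4,2,-,-]
H [4,2,-,-]
H [4,2,-,-]
H [4,2,-,-]
F [4,2,5,-]
H [4,2,5,-]
H [4,2,5,-]
F [4,2,5,3]
F [4,2,1,3]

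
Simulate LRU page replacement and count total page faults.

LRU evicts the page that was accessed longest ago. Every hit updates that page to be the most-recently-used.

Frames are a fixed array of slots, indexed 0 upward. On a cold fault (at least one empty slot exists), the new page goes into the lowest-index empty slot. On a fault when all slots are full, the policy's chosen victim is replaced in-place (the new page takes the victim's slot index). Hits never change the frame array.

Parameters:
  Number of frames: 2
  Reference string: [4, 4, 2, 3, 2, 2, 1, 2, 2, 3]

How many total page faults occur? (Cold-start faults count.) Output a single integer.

Answer: 5

Derivation:
Step 0: ref 4 → FAULT, frames=[4,-]
Step 1: ref 4 → HIT, frames=[4,-]
Step 2: ref 2 → FAULT, frames=[4,2]
Step 3: ref 3 → FAULT (evict 4), frames=[3,2]
Step 4: ref 2 → HIT, frames=[3,2]
Step 5: ref 2 → HIT, frames=[3,2]
Step 6: ref 1 → FAULT (evict 3), frames=[1,2]
Step 7: ref 2 → HIT, frames=[1,2]
Step 8: ref 2 → HIT, frames=[1,2]
Step 9: ref 3 → FAULT (evict 1), frames=[3,2]
Total faults: 5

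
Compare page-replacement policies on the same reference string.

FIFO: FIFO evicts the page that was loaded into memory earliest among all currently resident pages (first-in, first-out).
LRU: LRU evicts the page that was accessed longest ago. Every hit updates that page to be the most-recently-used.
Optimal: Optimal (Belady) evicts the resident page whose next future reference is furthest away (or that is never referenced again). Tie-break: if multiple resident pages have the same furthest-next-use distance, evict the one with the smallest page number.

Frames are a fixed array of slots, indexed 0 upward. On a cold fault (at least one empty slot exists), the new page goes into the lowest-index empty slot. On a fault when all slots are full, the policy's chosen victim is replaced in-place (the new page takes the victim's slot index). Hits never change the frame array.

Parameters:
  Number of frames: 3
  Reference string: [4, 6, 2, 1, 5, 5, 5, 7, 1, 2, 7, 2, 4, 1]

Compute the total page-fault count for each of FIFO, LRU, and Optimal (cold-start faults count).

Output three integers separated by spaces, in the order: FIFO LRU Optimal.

Answer: 9 9 7

Derivation:
--- FIFO ---
  step 0: ref 4 -> FAULT, frames=[4,-,-] (faults so far: 1)
  step 1: ref 6 -> FAULT, frames=[4,6,-] (faults so far: 2)
  step 2: ref 2 -> FAULT, frames=[4,6,2] (faults so far: 3)
  step 3: ref 1 -> FAULT, evict 4, frames=[1,6,2] (faults so far: 4)
  step 4: ref 5 -> FAULT, evict 6, frames=[1,5,2] (faults so far: 5)
  step 5: ref 5 -> HIT, frames=[1,5,2] (faults so far: 5)
  step 6: ref 5 -> HIT, frames=[1,5,2] (faults so far: 5)
  step 7: ref 7 -> FAULT, evict 2, frames=[1,5,7] (faults so far: 6)
  step 8: ref 1 -> HIT, frames=[1,5,7] (faults so far: 6)
  step 9: ref 2 -> FAULT, evict 1, frames=[2,5,7] (faults so far: 7)
  step 10: ref 7 -> HIT, frames=[2,5,7] (faults so far: 7)
  step 11: ref 2 -> HIT, frames=[2,5,7] (faults so far: 7)
  step 12: ref 4 -> FAULT, evict 5, frames=[2,4,7] (faults so far: 8)
  step 13: ref 1 -> FAULT, evict 7, frames=[2,4,1] (faults so far: 9)
  FIFO total faults: 9
--- LRU ---
  step 0: ref 4 -> FAULT, frames=[4,-,-] (faults so far: 1)
  step 1: ref 6 -> FAULT, frames=[4,6,-] (faults so far: 2)
  step 2: ref 2 -> FAULT, frames=[4,6,2] (faults so far: 3)
  step 3: ref 1 -> FAULT, evict 4, frames=[1,6,2] (faults so far: 4)
  step 4: ref 5 -> FAULT, evict 6, frames=[1,5,2] (faults so far: 5)
  step 5: ref 5 -> HIT, frames=[1,5,2] (faults so far: 5)
  step 6: ref 5 -> HIT, frames=[1,5,2] (faults so far: 5)
  step 7: ref 7 -> FAULT, evict 2, frames=[1,5,7] (faults so far: 6)
  step 8: ref 1 -> HIT, frames=[1,5,7] (faults so far: 6)
  step 9: ref 2 -> FAULT, evict 5, frames=[1,2,7] (faults so far: 7)
  step 10: ref 7 -> HIT, frames=[1,2,7] (faults so far: 7)
  step 11: ref 2 -> HIT, frames=[1,2,7] (faults so far: 7)
  step 12: ref 4 -> FAULT, evict 1, frames=[4,2,7] (faults so far: 8)
  step 13: ref 1 -> FAULT, evict 7, frames=[4,2,1] (faults so far: 9)
  LRU total faults: 9
--- Optimal ---
  step 0: ref 4 -> FAULT, frames=[4,-,-] (faults so far: 1)
  step 1: ref 6 -> FAULT, frames=[4,6,-] (faults so far: 2)
  step 2: ref 2 -> FAULT, frames=[4,6,2] (faults so far: 3)
  step 3: ref 1 -> FAULT, evict 6, frames=[4,1,2] (faults so far: 4)
  step 4: ref 5 -> FAULT, evict 4, frames=[5,1,2] (faults so far: 5)
  step 5: ref 5 -> HIT, frames=[5,1,2] (faults so far: 5)
  step 6: ref 5 -> HIT, frames=[5,1,2] (faults so far: 5)
  step 7: ref 7 -> FAULT, evict 5, frames=[7,1,2] (faults so far: 6)
  step 8: ref 1 -> HIT, frames=[7,1,2] (faults so far: 6)
  step 9: ref 2 -> HIT, frames=[7,1,2] (faults so far: 6)
  step 10: ref 7 -> HIT, frames=[7,1,2] (faults so far: 6)
  step 11: ref 2 -> HIT, frames=[7,1,2] (faults so far: 6)
  step 12: ref 4 -> FAULT, evict 2, frames=[7,1,4] (faults so far: 7)
  step 13: ref 1 -> HIT, frames=[7,1,4] (faults so far: 7)
  Optimal total faults: 7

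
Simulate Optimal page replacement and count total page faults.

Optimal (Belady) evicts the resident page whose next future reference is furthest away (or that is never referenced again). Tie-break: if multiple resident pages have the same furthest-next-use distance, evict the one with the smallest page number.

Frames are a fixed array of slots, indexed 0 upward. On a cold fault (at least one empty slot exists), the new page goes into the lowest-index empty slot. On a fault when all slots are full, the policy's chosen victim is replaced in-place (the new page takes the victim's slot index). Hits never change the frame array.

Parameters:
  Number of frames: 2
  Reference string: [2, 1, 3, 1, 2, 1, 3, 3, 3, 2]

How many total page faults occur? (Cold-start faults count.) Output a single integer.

Answer: 5

Derivation:
Step 0: ref 2 → FAULT, frames=[2,-]
Step 1: ref 1 → FAULT, frames=[2,1]
Step 2: ref 3 → FAULT (evict 2), frames=[3,1]
Step 3: ref 1 → HIT, frames=[3,1]
Step 4: ref 2 → FAULT (evict 3), frames=[2,1]
Step 5: ref 1 → HIT, frames=[2,1]
Step 6: ref 3 → FAULT (evict 1), frames=[2,3]
Step 7: ref 3 → HIT, frames=[2,3]
Step 8: ref 3 → HIT, frames=[2,3]
Step 9: ref 2 → HIT, frames=[2,3]
Total faults: 5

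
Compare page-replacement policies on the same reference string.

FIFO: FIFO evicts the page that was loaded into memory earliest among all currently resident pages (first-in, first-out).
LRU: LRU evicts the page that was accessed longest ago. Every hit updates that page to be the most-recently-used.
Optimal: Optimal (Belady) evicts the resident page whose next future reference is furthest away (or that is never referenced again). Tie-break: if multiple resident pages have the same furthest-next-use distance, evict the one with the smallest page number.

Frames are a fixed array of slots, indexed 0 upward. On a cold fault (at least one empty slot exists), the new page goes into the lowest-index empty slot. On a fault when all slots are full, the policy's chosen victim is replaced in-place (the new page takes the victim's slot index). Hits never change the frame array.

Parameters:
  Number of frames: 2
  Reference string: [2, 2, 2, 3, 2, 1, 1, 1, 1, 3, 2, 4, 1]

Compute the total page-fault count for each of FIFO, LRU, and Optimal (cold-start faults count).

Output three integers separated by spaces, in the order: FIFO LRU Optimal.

Answer: 6 7 5

Derivation:
--- FIFO ---
  step 0: ref 2 -> FAULT, frames=[2,-] (faults so far: 1)
  step 1: ref 2 -> HIT, frames=[2,-] (faults so far: 1)
  step 2: ref 2 -> HIT, frames=[2,-] (faults so far: 1)
  step 3: ref 3 -> FAULT, frames=[2,3] (faults so far: 2)
  step 4: ref 2 -> HIT, frames=[2,3] (faults so far: 2)
  step 5: ref 1 -> FAULT, evict 2, frames=[1,3] (faults so far: 3)
  step 6: ref 1 -> HIT, frames=[1,3] (faults so far: 3)
  step 7: ref 1 -> HIT, frames=[1,3] (faults so far: 3)
  step 8: ref 1 -> HIT, frames=[1,3] (faults so far: 3)
  step 9: ref 3 -> HIT, frames=[1,3] (faults so far: 3)
  step 10: ref 2 -> FAULT, evict 3, frames=[1,2] (faults so far: 4)
  step 11: ref 4 -> FAULT, evict 1, frames=[4,2] (faults so far: 5)
  step 12: ref 1 -> FAULT, evict 2, frames=[4,1] (faults so far: 6)
  FIFO total faults: 6
--- LRU ---
  step 0: ref 2 -> FAULT, frames=[2,-] (faults so far: 1)
  step 1: ref 2 -> HIT, frames=[2,-] (faults so far: 1)
  step 2: ref 2 -> HIT, frames=[2,-] (faults so far: 1)
  step 3: ref 3 -> FAULT, frames=[2,3] (faults so far: 2)
  step 4: ref 2 -> HIT, frames=[2,3] (faults so far: 2)
  step 5: ref 1 -> FAULT, evict 3, frames=[2,1] (faults so far: 3)
  step 6: ref 1 -> HIT, frames=[2,1] (faults so far: 3)
  step 7: ref 1 -> HIT, frames=[2,1] (faults so far: 3)
  step 8: ref 1 -> HIT, frames=[2,1] (faults so far: 3)
  step 9: ref 3 -> FAULT, evict 2, frames=[3,1] (faults so far: 4)
  step 10: ref 2 -> FAULT, evict 1, frames=[3,2] (faults so far: 5)
  step 11: ref 4 -> FAULT, evict 3, frames=[4,2] (faults so far: 6)
  step 12: ref 1 -> FAULT, evict 2, frames=[4,1] (faults so far: 7)
  LRU total faults: 7
--- Optimal ---
  step 0: ref 2 -> FAULT, frames=[2,-] (faults so far: 1)
  step 1: ref 2 -> HIT, frames=[2,-] (faults so far: 1)
  step 2: ref 2 -> HIT, frames=[2,-] (faults so far: 1)
  step 3: ref 3 -> FAULT, frames=[2,3] (faults so far: 2)
  step 4: ref 2 -> HIT, frames=[2,3] (faults so far: 2)
  step 5: ref 1 -> FAULT, evict 2, frames=[1,3] (faults so far: 3)
  step 6: ref 1 -> HIT, frames=[1,3] (faults so far: 3)
  step 7: ref 1 -> HIT, frames=[1,3] (faults so far: 3)
  step 8: ref 1 -> HIT, frames=[1,3] (faults so far: 3)
  step 9: ref 3 -> HIT, frames=[1,3] (faults so far: 3)
  step 10: ref 2 -> FAULT, evict 3, frames=[1,2] (faults so far: 4)
  step 11: ref 4 -> FAULT, evict 2, frames=[1,4] (faults so far: 5)
  step 12: ref 1 -> HIT, frames=[1,4] (faults so far: 5)
  Optimal total faults: 5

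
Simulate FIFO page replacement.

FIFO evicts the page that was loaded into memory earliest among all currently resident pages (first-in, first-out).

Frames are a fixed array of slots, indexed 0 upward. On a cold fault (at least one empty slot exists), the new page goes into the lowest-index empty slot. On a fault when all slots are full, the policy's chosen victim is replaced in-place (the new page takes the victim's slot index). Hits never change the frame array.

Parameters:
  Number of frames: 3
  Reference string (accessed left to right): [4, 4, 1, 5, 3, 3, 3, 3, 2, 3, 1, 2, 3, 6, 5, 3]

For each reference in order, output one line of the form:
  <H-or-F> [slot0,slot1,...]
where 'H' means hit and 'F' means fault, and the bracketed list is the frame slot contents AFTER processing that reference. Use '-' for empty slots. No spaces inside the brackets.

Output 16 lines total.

F [4,-,-]
H [4,-,-]
F [4,1,-]
F [4,1,5]
F [3,1,5]
H [3,1,5]
H [3,1,5]
H [3,1,5]
F [3,2,5]
H [3,2,5]
F [3,2,1]
H [3,2,1]
H [3,2,1]
F [6,2,1]
F [6,5,1]
F [6,5,3]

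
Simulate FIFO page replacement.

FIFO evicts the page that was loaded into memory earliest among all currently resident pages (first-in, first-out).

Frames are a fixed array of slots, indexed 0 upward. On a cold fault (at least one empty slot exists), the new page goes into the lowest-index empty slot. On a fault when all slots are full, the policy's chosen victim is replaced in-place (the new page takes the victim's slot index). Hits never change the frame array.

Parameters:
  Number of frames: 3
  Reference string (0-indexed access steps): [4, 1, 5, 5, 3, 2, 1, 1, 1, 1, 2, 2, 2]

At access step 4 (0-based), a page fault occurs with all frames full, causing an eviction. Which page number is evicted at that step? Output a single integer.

Step 0: ref 4 -> FAULT, frames=[4,-,-]
Step 1: ref 1 -> FAULT, frames=[4,1,-]
Step 2: ref 5 -> FAULT, frames=[4,1,5]
Step 3: ref 5 -> HIT, frames=[4,1,5]
Step 4: ref 3 -> FAULT, evict 4, frames=[3,1,5]
At step 4: evicted page 4

Answer: 4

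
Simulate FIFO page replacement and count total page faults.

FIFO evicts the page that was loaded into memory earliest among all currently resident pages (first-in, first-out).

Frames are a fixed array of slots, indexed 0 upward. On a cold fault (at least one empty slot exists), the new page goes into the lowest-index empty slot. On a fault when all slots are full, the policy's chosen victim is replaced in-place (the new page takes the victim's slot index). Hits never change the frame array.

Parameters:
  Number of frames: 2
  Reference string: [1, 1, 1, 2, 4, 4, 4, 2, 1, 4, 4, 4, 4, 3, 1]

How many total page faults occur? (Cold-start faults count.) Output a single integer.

Step 0: ref 1 → FAULT, frames=[1,-]
Step 1: ref 1 → HIT, frames=[1,-]
Step 2: ref 1 → HIT, frames=[1,-]
Step 3: ref 2 → FAULT, frames=[1,2]
Step 4: ref 4 → FAULT (evict 1), frames=[4,2]
Step 5: ref 4 → HIT, frames=[4,2]
Step 6: ref 4 → HIT, frames=[4,2]
Step 7: ref 2 → HIT, frames=[4,2]
Step 8: ref 1 → FAULT (evict 2), frames=[4,1]
Step 9: ref 4 → HIT, frames=[4,1]
Step 10: ref 4 → HIT, frames=[4,1]
Step 11: ref 4 → HIT, frames=[4,1]
Step 12: ref 4 → HIT, frames=[4,1]
Step 13: ref 3 → FAULT (evict 4), frames=[3,1]
Step 14: ref 1 → HIT, frames=[3,1]
Total faults: 5

Answer: 5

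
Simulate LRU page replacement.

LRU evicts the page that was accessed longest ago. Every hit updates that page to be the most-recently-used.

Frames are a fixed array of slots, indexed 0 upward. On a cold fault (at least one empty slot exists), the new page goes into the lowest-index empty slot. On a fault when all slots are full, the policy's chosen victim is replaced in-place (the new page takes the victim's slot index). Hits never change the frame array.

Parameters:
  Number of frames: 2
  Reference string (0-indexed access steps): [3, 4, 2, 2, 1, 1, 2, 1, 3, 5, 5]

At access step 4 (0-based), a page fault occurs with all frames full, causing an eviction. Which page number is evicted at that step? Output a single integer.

Answer: 4

Derivation:
Step 0: ref 3 -> FAULT, frames=[3,-]
Step 1: ref 4 -> FAULT, frames=[3,4]
Step 2: ref 2 -> FAULT, evict 3, frames=[2,4]
Step 3: ref 2 -> HIT, frames=[2,4]
Step 4: ref 1 -> FAULT, evict 4, frames=[2,1]
At step 4: evicted page 4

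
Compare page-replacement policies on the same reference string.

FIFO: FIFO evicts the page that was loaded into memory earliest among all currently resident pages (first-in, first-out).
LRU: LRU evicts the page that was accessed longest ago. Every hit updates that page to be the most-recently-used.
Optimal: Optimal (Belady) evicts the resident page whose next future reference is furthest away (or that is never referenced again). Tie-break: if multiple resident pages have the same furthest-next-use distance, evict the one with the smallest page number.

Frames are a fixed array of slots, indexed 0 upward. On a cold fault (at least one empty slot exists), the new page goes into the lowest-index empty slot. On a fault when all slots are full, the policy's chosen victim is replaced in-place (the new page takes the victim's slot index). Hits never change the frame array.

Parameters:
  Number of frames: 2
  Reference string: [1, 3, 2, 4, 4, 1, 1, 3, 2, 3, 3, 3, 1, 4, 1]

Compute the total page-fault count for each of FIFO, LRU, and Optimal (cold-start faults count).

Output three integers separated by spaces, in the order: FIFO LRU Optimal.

--- FIFO ---
  step 0: ref 1 -> FAULT, frames=[1,-] (faults so far: 1)
  step 1: ref 3 -> FAULT, frames=[1,3] (faults so far: 2)
  step 2: ref 2 -> FAULT, evict 1, frames=[2,3] (faults so far: 3)
  step 3: ref 4 -> FAULT, evict 3, frames=[2,4] (faults so far: 4)
  step 4: ref 4 -> HIT, frames=[2,4] (faults so far: 4)
  step 5: ref 1 -> FAULT, evict 2, frames=[1,4] (faults so far: 5)
  step 6: ref 1 -> HIT, frames=[1,4] (faults so far: 5)
  step 7: ref 3 -> FAULT, evict 4, frames=[1,3] (faults so far: 6)
  step 8: ref 2 -> FAULT, evict 1, frames=[2,3] (faults so far: 7)
  step 9: ref 3 -> HIT, frames=[2,3] (faults so far: 7)
  step 10: ref 3 -> HIT, frames=[2,3] (faults so far: 7)
  step 11: ref 3 -> HIT, frames=[2,3] (faults so far: 7)
  step 12: ref 1 -> FAULT, evict 3, frames=[2,1] (faults so far: 8)
  step 13: ref 4 -> FAULT, evict 2, frames=[4,1] (faults so far: 9)
  step 14: ref 1 -> HIT, frames=[4,1] (faults so far: 9)
  FIFO total faults: 9
--- LRU ---
  step 0: ref 1 -> FAULT, frames=[1,-] (faults so far: 1)
  step 1: ref 3 -> FAULT, frames=[1,3] (faults so far: 2)
  step 2: ref 2 -> FAULT, evict 1, frames=[2,3] (faults so far: 3)
  step 3: ref 4 -> FAULT, evict 3, frames=[2,4] (faults so far: 4)
  step 4: ref 4 -> HIT, frames=[2,4] (faults so far: 4)
  step 5: ref 1 -> FAULT, evict 2, frames=[1,4] (faults so far: 5)
  step 6: ref 1 -> HIT, frames=[1,4] (faults so far: 5)
  step 7: ref 3 -> FAULT, evict 4, frames=[1,3] (faults so far: 6)
  step 8: ref 2 -> FAULT, evict 1, frames=[2,3] (faults so far: 7)
  step 9: ref 3 -> HIT, frames=[2,3] (faults so far: 7)
  step 10: ref 3 -> HIT, frames=[2,3] (faults so far: 7)
  step 11: ref 3 -> HIT, frames=[2,3] (faults so far: 7)
  step 12: ref 1 -> FAULT, evict 2, frames=[1,3] (faults so far: 8)
  step 13: ref 4 -> FAULT, evict 3, frames=[1,4] (faults so far: 9)
  step 14: ref 1 -> HIT, frames=[1,4] (faults so far: 9)
  LRU total faults: 9
--- Optimal ---
  step 0: ref 1 -> FAULT, frames=[1,-] (faults so far: 1)
  step 1: ref 3 -> FAULT, frames=[1,3] (faults so far: 2)
  step 2: ref 2 -> FAULT, evict 3, frames=[1,2] (faults so far: 3)
  step 3: ref 4 -> FAULT, evict 2, frames=[1,4] (faults so far: 4)
  step 4: ref 4 -> HIT, frames=[1,4] (faults so far: 4)
  step 5: ref 1 -> HIT, frames=[1,4] (faults so far: 4)
  step 6: ref 1 -> HIT, frames=[1,4] (faults so far: 4)
  step 7: ref 3 -> FAULT, evict 4, frames=[1,3] (faults so far: 5)
  step 8: ref 2 -> FAULT, evict 1, frames=[2,3] (faults so far: 6)
  step 9: ref 3 -> HIT, frames=[2,3] (faults so far: 6)
  step 10: ref 3 -> HIT, frames=[2,3] (faults so far: 6)
  step 11: ref 3 -> HIT, frames=[2,3] (faults so far: 6)
  step 12: ref 1 -> FAULT, evict 2, frames=[1,3] (faults so far: 7)
  step 13: ref 4 -> FAULT, evict 3, frames=[1,4] (faults so far: 8)
  step 14: ref 1 -> HIT, frames=[1,4] (faults so far: 8)
  Optimal total faults: 8

Answer: 9 9 8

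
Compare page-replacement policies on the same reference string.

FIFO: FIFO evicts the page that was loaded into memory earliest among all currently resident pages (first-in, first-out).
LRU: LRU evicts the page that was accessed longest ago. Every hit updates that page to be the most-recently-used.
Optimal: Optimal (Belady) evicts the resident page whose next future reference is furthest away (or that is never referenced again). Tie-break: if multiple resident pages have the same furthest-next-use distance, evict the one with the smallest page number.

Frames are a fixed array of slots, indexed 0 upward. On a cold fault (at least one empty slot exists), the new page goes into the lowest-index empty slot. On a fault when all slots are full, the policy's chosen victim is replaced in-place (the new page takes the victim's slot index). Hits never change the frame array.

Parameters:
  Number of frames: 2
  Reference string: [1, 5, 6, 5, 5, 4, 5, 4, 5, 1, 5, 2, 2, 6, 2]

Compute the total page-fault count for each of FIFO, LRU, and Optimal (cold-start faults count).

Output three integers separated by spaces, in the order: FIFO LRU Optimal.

--- FIFO ---
  step 0: ref 1 -> FAULT, frames=[1,-] (faults so far: 1)
  step 1: ref 5 -> FAULT, frames=[1,5] (faults so far: 2)
  step 2: ref 6 -> FAULT, evict 1, frames=[6,5] (faults so far: 3)
  step 3: ref 5 -> HIT, frames=[6,5] (faults so far: 3)
  step 4: ref 5 -> HIT, frames=[6,5] (faults so far: 3)
  step 5: ref 4 -> FAULT, evict 5, frames=[6,4] (faults so far: 4)
  step 6: ref 5 -> FAULT, evict 6, frames=[5,4] (faults so far: 5)
  step 7: ref 4 -> HIT, frames=[5,4] (faults so far: 5)
  step 8: ref 5 -> HIT, frames=[5,4] (faults so far: 5)
  step 9: ref 1 -> FAULT, evict 4, frames=[5,1] (faults so far: 6)
  step 10: ref 5 -> HIT, frames=[5,1] (faults so far: 6)
  step 11: ref 2 -> FAULT, evict 5, frames=[2,1] (faults so far: 7)
  step 12: ref 2 -> HIT, frames=[2,1] (faults so far: 7)
  step 13: ref 6 -> FAULT, evict 1, frames=[2,6] (faults so far: 8)
  step 14: ref 2 -> HIT, frames=[2,6] (faults so far: 8)
  FIFO total faults: 8
--- LRU ---
  step 0: ref 1 -> FAULT, frames=[1,-] (faults so far: 1)
  step 1: ref 5 -> FAULT, frames=[1,5] (faults so far: 2)
  step 2: ref 6 -> FAULT, evict 1, frames=[6,5] (faults so far: 3)
  step 3: ref 5 -> HIT, frames=[6,5] (faults so far: 3)
  step 4: ref 5 -> HIT, frames=[6,5] (faults so far: 3)
  step 5: ref 4 -> FAULT, evict 6, frames=[4,5] (faults so far: 4)
  step 6: ref 5 -> HIT, frames=[4,5] (faults so far: 4)
  step 7: ref 4 -> HIT, frames=[4,5] (faults so far: 4)
  step 8: ref 5 -> HIT, frames=[4,5] (faults so far: 4)
  step 9: ref 1 -> FAULT, evict 4, frames=[1,5] (faults so far: 5)
  step 10: ref 5 -> HIT, frames=[1,5] (faults so far: 5)
  step 11: ref 2 -> FAULT, evict 1, frames=[2,5] (faults so far: 6)
  step 12: ref 2 -> HIT, frames=[2,5] (faults so far: 6)
  step 13: ref 6 -> FAULT, evict 5, frames=[2,6] (faults so far: 7)
  step 14: ref 2 -> HIT, frames=[2,6] (faults so far: 7)
  LRU total faults: 7
--- Optimal ---
  step 0: ref 1 -> FAULT, frames=[1,-] (faults so far: 1)
  step 1: ref 5 -> FAULT, frames=[1,5] (faults so far: 2)
  step 2: ref 6 -> FAULT, evict 1, frames=[6,5] (faults so far: 3)
  step 3: ref 5 -> HIT, frames=[6,5] (faults so far: 3)
  step 4: ref 5 -> HIT, frames=[6,5] (faults so far: 3)
  step 5: ref 4 -> FAULT, evict 6, frames=[4,5] (faults so far: 4)
  step 6: ref 5 -> HIT, frames=[4,5] (faults so far: 4)
  step 7: ref 4 -> HIT, frames=[4,5] (faults so far: 4)
  step 8: ref 5 -> HIT, frames=[4,5] (faults so far: 4)
  step 9: ref 1 -> FAULT, evict 4, frames=[1,5] (faults so far: 5)
  step 10: ref 5 -> HIT, frames=[1,5] (faults so far: 5)
  step 11: ref 2 -> FAULT, evict 1, frames=[2,5] (faults so far: 6)
  step 12: ref 2 -> HIT, frames=[2,5] (faults so far: 6)
  step 13: ref 6 -> FAULT, evict 5, frames=[2,6] (faults so far: 7)
  step 14: ref 2 -> HIT, frames=[2,6] (faults so far: 7)
  Optimal total faults: 7

Answer: 8 7 7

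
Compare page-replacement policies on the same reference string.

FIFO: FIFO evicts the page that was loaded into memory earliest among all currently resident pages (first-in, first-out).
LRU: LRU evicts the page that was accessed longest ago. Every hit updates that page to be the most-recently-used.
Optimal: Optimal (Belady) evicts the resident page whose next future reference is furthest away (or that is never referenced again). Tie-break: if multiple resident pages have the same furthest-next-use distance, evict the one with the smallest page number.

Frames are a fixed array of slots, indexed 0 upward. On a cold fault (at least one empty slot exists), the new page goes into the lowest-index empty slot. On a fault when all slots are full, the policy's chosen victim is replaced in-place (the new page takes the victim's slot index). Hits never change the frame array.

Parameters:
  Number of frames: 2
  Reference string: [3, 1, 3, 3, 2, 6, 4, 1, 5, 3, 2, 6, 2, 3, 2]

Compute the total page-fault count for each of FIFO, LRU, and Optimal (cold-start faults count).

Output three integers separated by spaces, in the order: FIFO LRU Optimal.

Answer: 12 11 10

Derivation:
--- FIFO ---
  step 0: ref 3 -> FAULT, frames=[3,-] (faults so far: 1)
  step 1: ref 1 -> FAULT, frames=[3,1] (faults so far: 2)
  step 2: ref 3 -> HIT, frames=[3,1] (faults so far: 2)
  step 3: ref 3 -> HIT, frames=[3,1] (faults so far: 2)
  step 4: ref 2 -> FAULT, evict 3, frames=[2,1] (faults so far: 3)
  step 5: ref 6 -> FAULT, evict 1, frames=[2,6] (faults so far: 4)
  step 6: ref 4 -> FAULT, evict 2, frames=[4,6] (faults so far: 5)
  step 7: ref 1 -> FAULT, evict 6, frames=[4,1] (faults so far: 6)
  step 8: ref 5 -> FAULT, evict 4, frames=[5,1] (faults so far: 7)
  step 9: ref 3 -> FAULT, evict 1, frames=[5,3] (faults so far: 8)
  step 10: ref 2 -> FAULT, evict 5, frames=[2,3] (faults so far: 9)
  step 11: ref 6 -> FAULT, evict 3, frames=[2,6] (faults so far: 10)
  step 12: ref 2 -> HIT, frames=[2,6] (faults so far: 10)
  step 13: ref 3 -> FAULT, evict 2, frames=[3,6] (faults so far: 11)
  step 14: ref 2 -> FAULT, evict 6, frames=[3,2] (faults so far: 12)
  FIFO total faults: 12
--- LRU ---
  step 0: ref 3 -> FAULT, frames=[3,-] (faults so far: 1)
  step 1: ref 1 -> FAULT, frames=[3,1] (faults so far: 2)
  step 2: ref 3 -> HIT, frames=[3,1] (faults so far: 2)
  step 3: ref 3 -> HIT, frames=[3,1] (faults so far: 2)
  step 4: ref 2 -> FAULT, evict 1, frames=[3,2] (faults so far: 3)
  step 5: ref 6 -> FAULT, evict 3, frames=[6,2] (faults so far: 4)
  step 6: ref 4 -> FAULT, evict 2, frames=[6,4] (faults so far: 5)
  step 7: ref 1 -> FAULT, evict 6, frames=[1,4] (faults so far: 6)
  step 8: ref 5 -> FAULT, evict 4, frames=[1,5] (faults so far: 7)
  step 9: ref 3 -> FAULT, evict 1, frames=[3,5] (faults so far: 8)
  step 10: ref 2 -> FAULT, evict 5, frames=[3,2] (faults so far: 9)
  step 11: ref 6 -> FAULT, evict 3, frames=[6,2] (faults so far: 10)
  step 12: ref 2 -> HIT, frames=[6,2] (faults so far: 10)
  step 13: ref 3 -> FAULT, evict 6, frames=[3,2] (faults so far: 11)
  step 14: ref 2 -> HIT, frames=[3,2] (faults so far: 11)
  LRU total faults: 11
--- Optimal ---
  step 0: ref 3 -> FAULT, frames=[3,-] (faults so far: 1)
  step 1: ref 1 -> FAULT, frames=[3,1] (faults so far: 2)
  step 2: ref 3 -> HIT, frames=[3,1] (faults so far: 2)
  step 3: ref 3 -> HIT, frames=[3,1] (faults so far: 2)
  step 4: ref 2 -> FAULT, evict 3, frames=[2,1] (faults so far: 3)
  step 5: ref 6 -> FAULT, evict 2, frames=[6,1] (faults so far: 4)
  step 6: ref 4 -> FAULT, evict 6, frames=[4,1] (faults so far: 5)
  step 7: ref 1 -> HIT, frames=[4,1] (faults so far: 5)
  step 8: ref 5 -> FAULT, evict 1, frames=[4,5] (faults so far: 6)
  step 9: ref 3 -> FAULT, evict 4, frames=[3,5] (faults so far: 7)
  step 10: ref 2 -> FAULT, evict 5, frames=[3,2] (faults so far: 8)
  step 11: ref 6 -> FAULT, evict 3, frames=[6,2] (faults so far: 9)
  step 12: ref 2 -> HIT, frames=[6,2] (faults so far: 9)
  step 13: ref 3 -> FAULT, evict 6, frames=[3,2] (faults so far: 10)
  step 14: ref 2 -> HIT, frames=[3,2] (faults so far: 10)
  Optimal total faults: 10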